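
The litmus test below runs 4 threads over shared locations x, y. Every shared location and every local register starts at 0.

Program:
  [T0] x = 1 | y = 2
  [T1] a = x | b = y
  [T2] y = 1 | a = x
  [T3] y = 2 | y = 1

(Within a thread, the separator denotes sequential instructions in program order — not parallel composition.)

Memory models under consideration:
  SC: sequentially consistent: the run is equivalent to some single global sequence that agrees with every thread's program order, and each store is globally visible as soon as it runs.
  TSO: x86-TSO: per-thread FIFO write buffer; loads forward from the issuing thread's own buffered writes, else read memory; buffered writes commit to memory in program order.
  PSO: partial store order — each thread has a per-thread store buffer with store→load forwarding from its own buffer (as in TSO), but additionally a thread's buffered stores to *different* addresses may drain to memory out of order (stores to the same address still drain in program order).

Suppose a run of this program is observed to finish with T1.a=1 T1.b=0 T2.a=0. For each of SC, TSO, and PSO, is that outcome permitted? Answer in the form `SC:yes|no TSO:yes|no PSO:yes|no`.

SC:no TSO:yes PSO:yes

outcome vector order: (T1.a,T1.b,T2.a)
under SC → <0 0 0>, <0 0 1>, <0 1 0>, <0 1 1>, <0 2 0>, <0 2 1>, <1 0 1>, <1 1 0>, <1 1 1>, <1 2 0>, <1 2 1>
under TSO → <0 0 0>, <0 0 1>, <0 1 0>, <0 1 1>, <0 2 0>, <0 2 1>, <1 0 0>, <1 0 1>, <1 1 0>, <1 1 1>, <1 2 0>, <1 2 1>
under PSO → <0 0 0>, <0 0 1>, <0 1 0>, <0 1 1>, <0 2 0>, <0 2 1>, <1 0 0>, <1 0 1>, <1 1 0>, <1 1 1>, <1 2 0>, <1 2 1>
target <1 0 0> ∈ {TSO,PSO}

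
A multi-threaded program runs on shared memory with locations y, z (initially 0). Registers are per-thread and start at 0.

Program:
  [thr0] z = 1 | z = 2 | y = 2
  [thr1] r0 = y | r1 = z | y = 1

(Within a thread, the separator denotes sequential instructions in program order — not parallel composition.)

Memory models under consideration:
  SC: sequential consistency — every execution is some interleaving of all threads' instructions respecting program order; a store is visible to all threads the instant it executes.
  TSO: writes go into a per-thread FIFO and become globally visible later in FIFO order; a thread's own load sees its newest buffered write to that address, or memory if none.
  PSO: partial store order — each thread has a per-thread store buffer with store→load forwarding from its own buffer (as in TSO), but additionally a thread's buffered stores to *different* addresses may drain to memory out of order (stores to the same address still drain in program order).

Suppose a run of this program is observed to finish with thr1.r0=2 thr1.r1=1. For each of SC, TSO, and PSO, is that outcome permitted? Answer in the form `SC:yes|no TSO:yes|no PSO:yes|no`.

SC:no TSO:no PSO:yes

outcome vector order: (thr1.r0,thr1.r1)
SC: 4 outcomes — {00; 01; 02; 22}
TSO: 4 outcomes — {00; 01; 02; 22}
PSO: 6 outcomes — {00; 01; 02; 20; 21; 22}
target 21 ∈ {PSO}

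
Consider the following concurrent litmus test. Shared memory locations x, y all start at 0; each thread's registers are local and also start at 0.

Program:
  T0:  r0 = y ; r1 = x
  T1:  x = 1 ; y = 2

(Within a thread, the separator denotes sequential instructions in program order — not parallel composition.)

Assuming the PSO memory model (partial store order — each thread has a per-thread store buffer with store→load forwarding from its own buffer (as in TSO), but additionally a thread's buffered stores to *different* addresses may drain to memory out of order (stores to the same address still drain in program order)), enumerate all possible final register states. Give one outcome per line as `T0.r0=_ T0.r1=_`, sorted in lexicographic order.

T0.r0=0 T0.r1=0
T0.r0=0 T0.r1=1
T0.r0=2 T0.r1=0
T0.r0=2 T0.r1=1

outcome vector order: (T0.r0,T0.r1)
|PSO outcomes| = 4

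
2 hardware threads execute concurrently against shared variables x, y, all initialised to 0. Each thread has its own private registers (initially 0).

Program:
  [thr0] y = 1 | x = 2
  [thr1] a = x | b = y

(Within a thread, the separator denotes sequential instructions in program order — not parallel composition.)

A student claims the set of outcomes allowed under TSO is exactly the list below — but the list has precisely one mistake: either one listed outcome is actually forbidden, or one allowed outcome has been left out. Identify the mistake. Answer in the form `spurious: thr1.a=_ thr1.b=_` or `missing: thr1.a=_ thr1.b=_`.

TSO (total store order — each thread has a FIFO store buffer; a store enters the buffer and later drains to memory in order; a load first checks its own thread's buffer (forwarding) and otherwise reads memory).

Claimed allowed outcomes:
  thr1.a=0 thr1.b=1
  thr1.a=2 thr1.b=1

outcome vector order: (thr1.a,thr1.b)
TSO: 3 outcomes — {00 01 21}
TSO∖claimed = {00}

missing: thr1.a=0 thr1.b=0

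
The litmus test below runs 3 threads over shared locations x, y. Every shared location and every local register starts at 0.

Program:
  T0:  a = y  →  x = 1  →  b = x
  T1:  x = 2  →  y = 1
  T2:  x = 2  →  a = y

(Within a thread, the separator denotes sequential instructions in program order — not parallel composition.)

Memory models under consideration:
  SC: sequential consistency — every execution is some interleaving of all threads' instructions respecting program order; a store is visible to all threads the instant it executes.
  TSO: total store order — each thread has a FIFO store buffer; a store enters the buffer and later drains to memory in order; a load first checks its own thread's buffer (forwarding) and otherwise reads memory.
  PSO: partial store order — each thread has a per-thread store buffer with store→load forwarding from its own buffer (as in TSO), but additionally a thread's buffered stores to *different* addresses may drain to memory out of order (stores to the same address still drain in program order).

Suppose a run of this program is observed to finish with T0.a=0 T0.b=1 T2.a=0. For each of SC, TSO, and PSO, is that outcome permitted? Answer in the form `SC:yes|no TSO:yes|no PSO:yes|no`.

outcome vector order: (T0.a,T0.b,T2.a)
[SC] allowed = {<0 1 0>; <0 1 1>; <0 2 0>; <0 2 1>; <1 1 0>; <1 1 1>; <1 2 1>}
[TSO] allowed = {<0 1 0>; <0 1 1>; <0 2 0>; <0 2 1>; <1 1 0>; <1 1 1>; <1 2 0>; <1 2 1>}
[PSO] allowed = {<0 1 0>; <0 1 1>; <0 2 0>; <0 2 1>; <1 1 0>; <1 1 1>; <1 2 0>; <1 2 1>}
target <0 1 0> ∈ {SC,TSO,PSO}

SC:yes TSO:yes PSO:yes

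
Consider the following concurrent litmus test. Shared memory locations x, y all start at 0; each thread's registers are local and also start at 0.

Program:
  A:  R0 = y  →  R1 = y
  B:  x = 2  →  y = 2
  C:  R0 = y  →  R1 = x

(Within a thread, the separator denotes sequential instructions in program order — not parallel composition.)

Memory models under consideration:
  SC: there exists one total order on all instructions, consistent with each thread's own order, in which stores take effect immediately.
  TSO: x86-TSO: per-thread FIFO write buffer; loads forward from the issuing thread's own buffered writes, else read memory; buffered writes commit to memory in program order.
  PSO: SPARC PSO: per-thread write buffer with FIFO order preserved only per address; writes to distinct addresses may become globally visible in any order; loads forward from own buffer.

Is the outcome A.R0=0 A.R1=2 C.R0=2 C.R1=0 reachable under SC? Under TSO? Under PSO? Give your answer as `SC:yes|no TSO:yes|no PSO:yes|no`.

SC:no TSO:no PSO:yes

outcome vector order: (A.R0,A.R1,C.R0,C.R1)
[SC] allowed = {(0,0,0,0), (0,0,0,2), (0,0,2,2), (0,2,0,0), (0,2,0,2), (0,2,2,2), (2,2,0,0), (2,2,0,2), (2,2,2,2)}
[TSO] allowed = {(0,0,0,0), (0,0,0,2), (0,0,2,2), (0,2,0,0), (0,2,0,2), (0,2,2,2), (2,2,0,0), (2,2,0,2), (2,2,2,2)}
[PSO] allowed = {(0,0,0,0), (0,0,0,2), (0,0,2,0), (0,0,2,2), (0,2,0,0), (0,2,0,2), (0,2,2,0), (0,2,2,2), (2,2,0,0), (2,2,0,2), (2,2,2,0), (2,2,2,2)}
target (0,2,2,0) ∈ {PSO}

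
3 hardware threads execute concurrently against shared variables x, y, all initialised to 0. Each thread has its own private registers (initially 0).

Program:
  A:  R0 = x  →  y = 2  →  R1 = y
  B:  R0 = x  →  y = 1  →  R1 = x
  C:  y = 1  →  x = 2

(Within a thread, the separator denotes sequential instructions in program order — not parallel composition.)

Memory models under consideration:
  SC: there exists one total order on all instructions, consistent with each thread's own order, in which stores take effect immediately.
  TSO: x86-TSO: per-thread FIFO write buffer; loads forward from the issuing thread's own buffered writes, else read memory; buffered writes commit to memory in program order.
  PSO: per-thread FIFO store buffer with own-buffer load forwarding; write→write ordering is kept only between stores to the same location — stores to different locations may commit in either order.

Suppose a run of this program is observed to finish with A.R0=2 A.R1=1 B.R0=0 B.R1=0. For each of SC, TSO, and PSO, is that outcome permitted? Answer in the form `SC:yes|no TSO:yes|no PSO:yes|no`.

SC:no TSO:yes PSO:yes

outcome vector order: (A.R0,A.R1,B.R0,B.R1)
under SC → <0 1 0 0>; <0 1 0 2>; <0 1 2 2>; <0 2 0 0>; <0 2 0 2>; <0 2 2 2>; <2 1 0 2>; <2 1 2 2>; <2 2 0 0>; <2 2 0 2>; <2 2 2 2>
under TSO → <0 1 0 0>; <0 1 0 2>; <0 1 2 2>; <0 2 0 0>; <0 2 0 2>; <0 2 2 2>; <2 1 0 0>; <2 1 0 2>; <2 1 2 2>; <2 2 0 0>; <2 2 0 2>; <2 2 2 2>
under PSO → <0 1 0 0>; <0 1 0 2>; <0 1 2 2>; <0 2 0 0>; <0 2 0 2>; <0 2 2 2>; <2 1 0 0>; <2 1 0 2>; <2 1 2 2>; <2 2 0 0>; <2 2 0 2>; <2 2 2 2>
target <2 1 0 0> ∈ {TSO,PSO}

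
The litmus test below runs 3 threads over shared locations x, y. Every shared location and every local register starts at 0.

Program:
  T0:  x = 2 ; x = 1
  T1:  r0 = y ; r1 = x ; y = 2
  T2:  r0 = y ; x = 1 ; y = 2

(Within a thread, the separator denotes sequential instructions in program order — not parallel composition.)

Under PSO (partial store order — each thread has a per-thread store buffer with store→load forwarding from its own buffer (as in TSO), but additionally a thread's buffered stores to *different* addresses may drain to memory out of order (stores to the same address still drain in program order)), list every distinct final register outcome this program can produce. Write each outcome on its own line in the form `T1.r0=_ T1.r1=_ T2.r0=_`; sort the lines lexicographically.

outcome vector order: (T1.r0,T1.r1,T2.r0)
|PSO outcomes| = 9

T1.r0=0 T1.r1=0 T2.r0=0
T1.r0=0 T1.r1=0 T2.r0=2
T1.r0=0 T1.r1=1 T2.r0=0
T1.r0=0 T1.r1=1 T2.r0=2
T1.r0=0 T1.r1=2 T2.r0=0
T1.r0=0 T1.r1=2 T2.r0=2
T1.r0=2 T1.r1=0 T2.r0=0
T1.r0=2 T1.r1=1 T2.r0=0
T1.r0=2 T1.r1=2 T2.r0=0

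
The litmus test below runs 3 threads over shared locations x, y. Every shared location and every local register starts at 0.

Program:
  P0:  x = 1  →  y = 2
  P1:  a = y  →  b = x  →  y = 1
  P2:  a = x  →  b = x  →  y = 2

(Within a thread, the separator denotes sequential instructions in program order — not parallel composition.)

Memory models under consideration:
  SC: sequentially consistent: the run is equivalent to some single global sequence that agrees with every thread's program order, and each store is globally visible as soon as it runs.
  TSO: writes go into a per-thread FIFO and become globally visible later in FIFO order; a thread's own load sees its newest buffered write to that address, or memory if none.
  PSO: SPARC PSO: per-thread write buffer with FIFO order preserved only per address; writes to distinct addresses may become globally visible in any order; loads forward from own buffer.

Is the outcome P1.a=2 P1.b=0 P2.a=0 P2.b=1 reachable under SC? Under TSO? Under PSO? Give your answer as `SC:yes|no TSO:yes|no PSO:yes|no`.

outcome vector order: (P1.a,P1.b,P2.a,P2.b)
SC: 10 outcomes — {<0 0 0 0>, <0 0 0 1>, <0 0 1 1>, <0 1 0 0>, <0 1 0 1>, <0 1 1 1>, <2 0 0 0>, <2 1 0 0>, <2 1 0 1>, <2 1 1 1>}
TSO: 10 outcomes — {<0 0 0 0>, <0 0 0 1>, <0 0 1 1>, <0 1 0 0>, <0 1 0 1>, <0 1 1 1>, <2 0 0 0>, <2 1 0 0>, <2 1 0 1>, <2 1 1 1>}
PSO: 12 outcomes — {<0 0 0 0>, <0 0 0 1>, <0 0 1 1>, <0 1 0 0>, <0 1 0 1>, <0 1 1 1>, <2 0 0 0>, <2 0 0 1>, <2 0 1 1>, <2 1 0 0>, <2 1 0 1>, <2 1 1 1>}
target <2 0 0 1> ∈ {PSO}

SC:no TSO:no PSO:yes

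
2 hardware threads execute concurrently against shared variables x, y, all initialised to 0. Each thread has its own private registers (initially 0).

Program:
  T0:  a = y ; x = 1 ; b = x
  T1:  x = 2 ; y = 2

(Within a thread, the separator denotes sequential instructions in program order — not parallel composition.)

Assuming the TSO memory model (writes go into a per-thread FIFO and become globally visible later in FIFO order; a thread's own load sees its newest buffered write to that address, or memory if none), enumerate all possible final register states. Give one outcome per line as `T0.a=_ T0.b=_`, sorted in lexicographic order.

T0.a=0 T0.b=1
T0.a=0 T0.b=2
T0.a=2 T0.b=1

outcome vector order: (T0.a,T0.b)
|TSO outcomes| = 3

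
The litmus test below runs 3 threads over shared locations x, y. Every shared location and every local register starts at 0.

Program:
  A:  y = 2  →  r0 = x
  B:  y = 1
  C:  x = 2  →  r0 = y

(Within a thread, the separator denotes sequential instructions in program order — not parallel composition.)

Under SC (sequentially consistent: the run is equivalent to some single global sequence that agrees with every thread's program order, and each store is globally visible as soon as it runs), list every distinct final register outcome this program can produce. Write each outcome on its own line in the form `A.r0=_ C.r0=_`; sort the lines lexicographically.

A.r0=0 C.r0=1
A.r0=0 C.r0=2
A.r0=2 C.r0=0
A.r0=2 C.r0=1
A.r0=2 C.r0=2

outcome vector order: (A.r0,C.r0)
|SC outcomes| = 5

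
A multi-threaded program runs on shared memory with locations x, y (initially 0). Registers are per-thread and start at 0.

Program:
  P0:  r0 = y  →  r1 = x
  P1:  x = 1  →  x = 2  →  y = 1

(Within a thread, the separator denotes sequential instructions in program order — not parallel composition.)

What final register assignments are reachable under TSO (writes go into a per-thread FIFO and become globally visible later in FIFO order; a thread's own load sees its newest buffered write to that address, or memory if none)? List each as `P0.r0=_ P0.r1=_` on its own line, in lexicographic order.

P0.r0=0 P0.r1=0
P0.r0=0 P0.r1=1
P0.r0=0 P0.r1=2
P0.r0=1 P0.r1=2

outcome vector order: (P0.r0,P0.r1)
|TSO outcomes| = 4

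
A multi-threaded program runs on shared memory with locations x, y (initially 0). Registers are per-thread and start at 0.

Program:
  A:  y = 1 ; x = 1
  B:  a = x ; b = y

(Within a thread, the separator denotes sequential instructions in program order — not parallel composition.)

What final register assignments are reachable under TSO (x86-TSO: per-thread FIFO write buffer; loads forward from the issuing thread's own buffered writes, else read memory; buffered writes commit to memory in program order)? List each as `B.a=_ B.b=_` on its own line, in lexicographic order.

B.a=0 B.b=0
B.a=0 B.b=1
B.a=1 B.b=1

outcome vector order: (B.a,B.b)
|TSO outcomes| = 3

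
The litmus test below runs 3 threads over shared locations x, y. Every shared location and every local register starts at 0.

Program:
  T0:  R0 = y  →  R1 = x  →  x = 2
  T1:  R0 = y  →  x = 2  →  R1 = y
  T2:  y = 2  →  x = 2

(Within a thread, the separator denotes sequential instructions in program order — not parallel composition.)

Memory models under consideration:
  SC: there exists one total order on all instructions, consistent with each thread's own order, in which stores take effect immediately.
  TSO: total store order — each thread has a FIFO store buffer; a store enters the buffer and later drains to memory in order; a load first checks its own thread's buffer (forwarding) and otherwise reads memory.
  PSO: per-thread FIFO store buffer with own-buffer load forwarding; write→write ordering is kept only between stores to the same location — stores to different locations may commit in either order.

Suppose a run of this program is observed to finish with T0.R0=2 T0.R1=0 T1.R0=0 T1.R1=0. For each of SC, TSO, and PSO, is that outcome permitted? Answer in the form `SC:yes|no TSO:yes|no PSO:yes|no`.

SC:no TSO:yes PSO:yes

outcome vector order: (T0.R0,T0.R1,T1.R0,T1.R1)
SC (11): 0/0/0/0; 0/0/0/2; 0/0/2/2; 0/2/0/0; 0/2/0/2; 0/2/2/2; 2/0/0/2; 2/0/2/2; 2/2/0/0; 2/2/0/2; 2/2/2/2
TSO (12): 0/0/0/0; 0/0/0/2; 0/0/2/2; 0/2/0/0; 0/2/0/2; 0/2/2/2; 2/0/0/0; 2/0/0/2; 2/0/2/2; 2/2/0/0; 2/2/0/2; 2/2/2/2
PSO (12): 0/0/0/0; 0/0/0/2; 0/0/2/2; 0/2/0/0; 0/2/0/2; 0/2/2/2; 2/0/0/0; 2/0/0/2; 2/0/2/2; 2/2/0/0; 2/2/0/2; 2/2/2/2
target 2/0/0/0 ∈ {TSO,PSO}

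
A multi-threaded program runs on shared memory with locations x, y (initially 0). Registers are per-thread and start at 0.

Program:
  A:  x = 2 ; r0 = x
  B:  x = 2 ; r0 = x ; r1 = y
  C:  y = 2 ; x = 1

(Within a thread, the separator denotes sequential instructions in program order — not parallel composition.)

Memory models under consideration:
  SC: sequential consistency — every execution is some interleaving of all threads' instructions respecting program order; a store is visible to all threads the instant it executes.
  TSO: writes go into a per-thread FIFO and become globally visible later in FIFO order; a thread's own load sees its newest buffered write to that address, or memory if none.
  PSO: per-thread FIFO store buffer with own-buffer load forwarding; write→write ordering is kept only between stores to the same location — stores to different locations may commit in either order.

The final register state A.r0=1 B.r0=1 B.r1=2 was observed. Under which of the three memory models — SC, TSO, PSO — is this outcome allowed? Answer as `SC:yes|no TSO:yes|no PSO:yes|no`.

SC:yes TSO:yes PSO:yes

outcome vector order: (A.r0,B.r0,B.r1)
[SC] allowed = {112, 120, 122, 212, 220, 222}
[TSO] allowed = {112, 120, 122, 212, 220, 222}
[PSO] allowed = {110, 112, 120, 122, 210, 212, 220, 222}
target 112 ∈ {SC,TSO,PSO}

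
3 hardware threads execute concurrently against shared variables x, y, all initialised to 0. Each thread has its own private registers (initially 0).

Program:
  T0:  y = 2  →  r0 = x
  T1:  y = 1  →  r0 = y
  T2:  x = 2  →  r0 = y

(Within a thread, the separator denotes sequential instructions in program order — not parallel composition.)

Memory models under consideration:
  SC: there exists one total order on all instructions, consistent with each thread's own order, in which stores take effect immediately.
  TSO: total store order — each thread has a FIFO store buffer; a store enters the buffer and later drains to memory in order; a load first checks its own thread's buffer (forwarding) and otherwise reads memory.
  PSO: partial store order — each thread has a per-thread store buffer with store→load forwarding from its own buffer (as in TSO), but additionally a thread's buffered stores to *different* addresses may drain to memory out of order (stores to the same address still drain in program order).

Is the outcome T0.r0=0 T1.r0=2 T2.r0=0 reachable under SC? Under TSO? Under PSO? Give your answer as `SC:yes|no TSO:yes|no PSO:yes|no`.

SC:no TSO:yes PSO:yes

outcome vector order: (T0.r0,T1.r0,T2.r0)
SC: 9 outcomes — {0/1/1 0/1/2 0/2/2 2/1/0 2/1/1 2/1/2 2/2/0 2/2/1 2/2/2}
TSO: 12 outcomes — {0/1/0 0/1/1 0/1/2 0/2/0 0/2/1 0/2/2 2/1/0 2/1/1 2/1/2 2/2/0 2/2/1 2/2/2}
PSO: 12 outcomes — {0/1/0 0/1/1 0/1/2 0/2/0 0/2/1 0/2/2 2/1/0 2/1/1 2/1/2 2/2/0 2/2/1 2/2/2}
target 0/2/0 ∈ {TSO,PSO}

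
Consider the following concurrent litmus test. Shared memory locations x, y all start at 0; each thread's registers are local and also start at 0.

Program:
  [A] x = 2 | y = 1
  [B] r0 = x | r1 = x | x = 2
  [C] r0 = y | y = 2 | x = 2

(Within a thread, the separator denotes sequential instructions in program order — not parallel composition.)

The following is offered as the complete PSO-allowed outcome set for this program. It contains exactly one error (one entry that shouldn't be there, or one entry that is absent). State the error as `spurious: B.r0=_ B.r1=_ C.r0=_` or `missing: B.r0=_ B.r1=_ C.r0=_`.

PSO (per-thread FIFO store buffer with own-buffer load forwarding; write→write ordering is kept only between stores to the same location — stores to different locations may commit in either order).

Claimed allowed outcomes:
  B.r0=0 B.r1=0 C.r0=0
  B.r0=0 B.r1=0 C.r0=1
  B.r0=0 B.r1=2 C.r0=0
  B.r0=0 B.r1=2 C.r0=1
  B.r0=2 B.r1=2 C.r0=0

missing: B.r0=2 B.r1=2 C.r0=1

outcome vector order: (B.r0,B.r1,C.r0)
under PSO → (0,0,0) (0,0,1) (0,2,0) (0,2,1) (2,2,0) (2,2,1)
PSO∖claimed = {(2,2,1)}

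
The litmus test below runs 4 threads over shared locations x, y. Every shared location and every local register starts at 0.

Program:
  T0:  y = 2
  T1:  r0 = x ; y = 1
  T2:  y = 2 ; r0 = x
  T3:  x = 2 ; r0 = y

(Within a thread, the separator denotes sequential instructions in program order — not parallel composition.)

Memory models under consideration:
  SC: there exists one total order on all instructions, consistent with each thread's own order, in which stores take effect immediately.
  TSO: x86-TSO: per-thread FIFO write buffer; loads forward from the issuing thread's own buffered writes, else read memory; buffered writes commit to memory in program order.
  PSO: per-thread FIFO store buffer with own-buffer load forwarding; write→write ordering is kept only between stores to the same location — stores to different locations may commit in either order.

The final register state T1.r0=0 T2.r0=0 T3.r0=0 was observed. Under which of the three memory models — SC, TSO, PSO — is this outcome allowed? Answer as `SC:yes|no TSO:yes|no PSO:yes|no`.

outcome vector order: (T1.r0,T2.r0,T3.r0)
[SC] allowed = {(0,0,1), (0,0,2), (0,2,0), (0,2,1), (0,2,2), (2,0,1), (2,0,2), (2,2,0), (2,2,1), (2,2,2)}
[TSO] allowed = {(0,0,0), (0,0,1), (0,0,2), (0,2,0), (0,2,1), (0,2,2), (2,0,0), (2,0,1), (2,0,2), (2,2,0), (2,2,1), (2,2,2)}
[PSO] allowed = {(0,0,0), (0,0,1), (0,0,2), (0,2,0), (0,2,1), (0,2,2), (2,0,0), (2,0,1), (2,0,2), (2,2,0), (2,2,1), (2,2,2)}
target (0,0,0) ∈ {TSO,PSO}

SC:no TSO:yes PSO:yes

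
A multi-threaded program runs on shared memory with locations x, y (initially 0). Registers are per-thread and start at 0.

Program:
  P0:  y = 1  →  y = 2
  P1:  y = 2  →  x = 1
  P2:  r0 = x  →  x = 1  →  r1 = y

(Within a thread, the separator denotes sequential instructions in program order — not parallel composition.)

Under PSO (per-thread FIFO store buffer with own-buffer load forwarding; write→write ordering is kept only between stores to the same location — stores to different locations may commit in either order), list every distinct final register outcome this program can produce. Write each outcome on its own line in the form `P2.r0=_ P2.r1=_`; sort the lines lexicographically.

P2.r0=0 P2.r1=0
P2.r0=0 P2.r1=1
P2.r0=0 P2.r1=2
P2.r0=1 P2.r1=0
P2.r0=1 P2.r1=1
P2.r0=1 P2.r1=2

outcome vector order: (P2.r0,P2.r1)
|PSO outcomes| = 6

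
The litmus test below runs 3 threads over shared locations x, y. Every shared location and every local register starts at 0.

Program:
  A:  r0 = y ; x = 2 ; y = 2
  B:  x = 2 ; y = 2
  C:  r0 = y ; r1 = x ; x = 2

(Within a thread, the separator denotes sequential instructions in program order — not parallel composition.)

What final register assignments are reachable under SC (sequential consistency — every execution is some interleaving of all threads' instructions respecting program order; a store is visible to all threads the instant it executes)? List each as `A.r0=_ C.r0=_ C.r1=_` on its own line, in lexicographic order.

A.r0=0 C.r0=0 C.r1=0
A.r0=0 C.r0=0 C.r1=2
A.r0=0 C.r0=2 C.r1=2
A.r0=2 C.r0=0 C.r1=0
A.r0=2 C.r0=0 C.r1=2
A.r0=2 C.r0=2 C.r1=2

outcome vector order: (A.r0,C.r0,C.r1)
|SC outcomes| = 6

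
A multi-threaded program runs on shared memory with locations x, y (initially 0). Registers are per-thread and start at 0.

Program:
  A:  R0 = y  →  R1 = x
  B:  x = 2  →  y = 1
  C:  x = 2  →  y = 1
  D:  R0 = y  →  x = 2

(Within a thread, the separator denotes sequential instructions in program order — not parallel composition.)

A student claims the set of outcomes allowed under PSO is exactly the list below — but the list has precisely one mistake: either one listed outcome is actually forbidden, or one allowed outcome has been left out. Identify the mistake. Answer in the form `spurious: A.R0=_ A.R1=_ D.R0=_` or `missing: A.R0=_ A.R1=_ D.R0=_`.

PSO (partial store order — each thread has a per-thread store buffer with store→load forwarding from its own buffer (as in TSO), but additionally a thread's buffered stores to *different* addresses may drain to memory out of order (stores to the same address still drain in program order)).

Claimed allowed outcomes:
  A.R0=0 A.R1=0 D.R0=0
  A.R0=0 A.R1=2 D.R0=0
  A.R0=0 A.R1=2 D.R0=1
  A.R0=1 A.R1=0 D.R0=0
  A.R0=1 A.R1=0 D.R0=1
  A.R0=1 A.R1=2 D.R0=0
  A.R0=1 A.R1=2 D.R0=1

outcome vector order: (A.R0,A.R1,D.R0)
PSO: 8 outcomes — {<0 0 0>, <0 0 1>, <0 2 0>, <0 2 1>, <1 0 0>, <1 0 1>, <1 2 0>, <1 2 1>}
PSO∖claimed = {<0 0 1>}

missing: A.R0=0 A.R1=0 D.R0=1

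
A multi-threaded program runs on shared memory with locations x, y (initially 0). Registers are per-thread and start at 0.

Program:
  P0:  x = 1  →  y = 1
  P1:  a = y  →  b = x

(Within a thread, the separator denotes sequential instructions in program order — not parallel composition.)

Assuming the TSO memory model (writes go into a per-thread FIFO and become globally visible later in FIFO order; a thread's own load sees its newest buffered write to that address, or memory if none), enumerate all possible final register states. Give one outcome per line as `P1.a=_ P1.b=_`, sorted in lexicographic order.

outcome vector order: (P1.a,P1.b)
|TSO outcomes| = 3

P1.a=0 P1.b=0
P1.a=0 P1.b=1
P1.a=1 P1.b=1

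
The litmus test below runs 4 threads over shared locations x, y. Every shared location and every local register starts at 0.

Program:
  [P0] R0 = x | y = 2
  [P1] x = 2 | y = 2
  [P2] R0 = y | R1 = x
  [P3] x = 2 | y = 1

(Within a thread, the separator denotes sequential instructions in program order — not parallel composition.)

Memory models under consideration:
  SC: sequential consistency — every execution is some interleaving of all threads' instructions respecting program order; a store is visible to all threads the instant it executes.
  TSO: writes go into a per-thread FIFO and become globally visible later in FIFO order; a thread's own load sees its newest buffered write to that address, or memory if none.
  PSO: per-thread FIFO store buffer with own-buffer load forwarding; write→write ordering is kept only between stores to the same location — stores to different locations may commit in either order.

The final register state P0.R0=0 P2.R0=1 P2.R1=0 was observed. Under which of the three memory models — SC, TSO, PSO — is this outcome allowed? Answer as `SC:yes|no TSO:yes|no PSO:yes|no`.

outcome vector order: (P0.R0,P2.R0,P2.R1)
SC (9): (0,0,0); (0,0,2); (0,1,2); (0,2,0); (0,2,2); (2,0,0); (2,0,2); (2,1,2); (2,2,2)
TSO (9): (0,0,0); (0,0,2); (0,1,2); (0,2,0); (0,2,2); (2,0,0); (2,0,2); (2,1,2); (2,2,2)
PSO (12): (0,0,0); (0,0,2); (0,1,0); (0,1,2); (0,2,0); (0,2,2); (2,0,0); (2,0,2); (2,1,0); (2,1,2); (2,2,0); (2,2,2)
target (0,1,0) ∈ {PSO}

SC:no TSO:no PSO:yes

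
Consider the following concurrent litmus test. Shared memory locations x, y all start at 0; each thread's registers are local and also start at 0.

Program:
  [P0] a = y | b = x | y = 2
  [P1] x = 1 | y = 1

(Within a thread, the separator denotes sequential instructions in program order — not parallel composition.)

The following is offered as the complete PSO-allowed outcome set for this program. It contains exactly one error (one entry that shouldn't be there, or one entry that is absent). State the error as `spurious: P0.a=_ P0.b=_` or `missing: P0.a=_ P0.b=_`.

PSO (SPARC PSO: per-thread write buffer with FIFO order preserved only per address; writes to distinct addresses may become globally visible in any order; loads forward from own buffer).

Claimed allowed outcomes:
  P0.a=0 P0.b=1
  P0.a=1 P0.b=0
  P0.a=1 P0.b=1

outcome vector order: (P0.a,P0.b)
PSO: 4 outcomes — {00, 01, 10, 11}
PSO∖claimed = {00}

missing: P0.a=0 P0.b=0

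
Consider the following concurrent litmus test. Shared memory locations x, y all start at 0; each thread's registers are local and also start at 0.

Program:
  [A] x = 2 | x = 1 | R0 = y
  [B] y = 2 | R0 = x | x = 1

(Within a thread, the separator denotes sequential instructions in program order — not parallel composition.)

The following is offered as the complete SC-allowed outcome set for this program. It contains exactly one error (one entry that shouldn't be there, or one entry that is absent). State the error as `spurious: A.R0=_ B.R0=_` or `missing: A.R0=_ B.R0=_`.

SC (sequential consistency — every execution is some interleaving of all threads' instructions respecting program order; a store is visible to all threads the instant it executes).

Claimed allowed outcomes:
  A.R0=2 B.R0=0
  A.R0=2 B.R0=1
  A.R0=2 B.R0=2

missing: A.R0=0 B.R0=1

outcome vector order: (A.R0,B.R0)
SC: 4 outcomes — {<0 1>, <2 0>, <2 1>, <2 2>}
SC∖claimed = {<0 1>}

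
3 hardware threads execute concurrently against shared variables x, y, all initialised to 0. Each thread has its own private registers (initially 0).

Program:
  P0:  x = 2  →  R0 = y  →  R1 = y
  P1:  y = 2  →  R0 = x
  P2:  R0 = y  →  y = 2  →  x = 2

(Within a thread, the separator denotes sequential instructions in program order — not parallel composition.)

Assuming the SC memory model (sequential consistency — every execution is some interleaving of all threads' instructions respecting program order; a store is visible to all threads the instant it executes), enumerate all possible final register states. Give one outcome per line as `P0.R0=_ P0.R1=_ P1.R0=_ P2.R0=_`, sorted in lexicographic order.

P0.R0=0 P0.R1=0 P1.R0=2 P2.R0=0
P0.R0=0 P0.R1=0 P1.R0=2 P2.R0=2
P0.R0=0 P0.R1=2 P1.R0=2 P2.R0=0
P0.R0=0 P0.R1=2 P1.R0=2 P2.R0=2
P0.R0=2 P0.R1=2 P1.R0=0 P2.R0=0
P0.R0=2 P0.R1=2 P1.R0=0 P2.R0=2
P0.R0=2 P0.R1=2 P1.R0=2 P2.R0=0
P0.R0=2 P0.R1=2 P1.R0=2 P2.R0=2

outcome vector order: (P0.R0,P0.R1,P1.R0,P2.R0)
|SC outcomes| = 8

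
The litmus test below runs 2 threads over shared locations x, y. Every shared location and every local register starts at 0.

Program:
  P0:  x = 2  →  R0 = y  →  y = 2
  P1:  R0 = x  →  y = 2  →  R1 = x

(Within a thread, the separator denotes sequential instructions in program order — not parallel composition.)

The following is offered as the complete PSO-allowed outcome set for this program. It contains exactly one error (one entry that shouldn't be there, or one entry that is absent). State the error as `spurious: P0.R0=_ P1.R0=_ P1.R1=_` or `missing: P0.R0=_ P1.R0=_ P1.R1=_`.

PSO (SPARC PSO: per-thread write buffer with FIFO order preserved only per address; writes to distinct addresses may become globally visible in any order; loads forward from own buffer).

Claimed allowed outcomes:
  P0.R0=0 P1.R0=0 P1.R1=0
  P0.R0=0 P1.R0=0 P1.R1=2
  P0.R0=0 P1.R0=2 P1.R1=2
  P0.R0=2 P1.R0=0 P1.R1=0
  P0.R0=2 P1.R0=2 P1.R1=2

missing: P0.R0=2 P1.R0=0 P1.R1=2

outcome vector order: (P0.R0,P1.R0,P1.R1)
PSO: 6 outcomes — {<0 0 0>; <0 0 2>; <0 2 2>; <2 0 0>; <2 0 2>; <2 2 2>}
PSO∖claimed = {<2 0 2>}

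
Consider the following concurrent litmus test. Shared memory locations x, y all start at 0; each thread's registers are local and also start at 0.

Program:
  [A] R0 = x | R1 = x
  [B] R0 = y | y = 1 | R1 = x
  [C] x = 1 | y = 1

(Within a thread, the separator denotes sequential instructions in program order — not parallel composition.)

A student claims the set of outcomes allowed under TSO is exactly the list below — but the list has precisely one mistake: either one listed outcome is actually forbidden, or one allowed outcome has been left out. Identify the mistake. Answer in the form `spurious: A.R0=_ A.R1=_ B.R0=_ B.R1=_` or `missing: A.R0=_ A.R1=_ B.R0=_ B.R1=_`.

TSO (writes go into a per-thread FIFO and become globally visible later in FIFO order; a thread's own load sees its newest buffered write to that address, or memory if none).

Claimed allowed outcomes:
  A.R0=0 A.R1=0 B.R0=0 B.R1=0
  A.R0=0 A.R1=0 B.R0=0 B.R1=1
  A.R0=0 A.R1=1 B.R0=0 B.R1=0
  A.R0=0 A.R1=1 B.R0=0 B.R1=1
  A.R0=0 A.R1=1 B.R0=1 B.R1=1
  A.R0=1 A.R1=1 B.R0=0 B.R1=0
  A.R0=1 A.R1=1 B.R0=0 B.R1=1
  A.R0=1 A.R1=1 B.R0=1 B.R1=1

missing: A.R0=0 A.R1=0 B.R0=1 B.R1=1

outcome vector order: (A.R0,A.R1,B.R0,B.R1)
TSO (9): 0/0/0/0, 0/0/0/1, 0/0/1/1, 0/1/0/0, 0/1/0/1, 0/1/1/1, 1/1/0/0, 1/1/0/1, 1/1/1/1
TSO∖claimed = {0/0/1/1}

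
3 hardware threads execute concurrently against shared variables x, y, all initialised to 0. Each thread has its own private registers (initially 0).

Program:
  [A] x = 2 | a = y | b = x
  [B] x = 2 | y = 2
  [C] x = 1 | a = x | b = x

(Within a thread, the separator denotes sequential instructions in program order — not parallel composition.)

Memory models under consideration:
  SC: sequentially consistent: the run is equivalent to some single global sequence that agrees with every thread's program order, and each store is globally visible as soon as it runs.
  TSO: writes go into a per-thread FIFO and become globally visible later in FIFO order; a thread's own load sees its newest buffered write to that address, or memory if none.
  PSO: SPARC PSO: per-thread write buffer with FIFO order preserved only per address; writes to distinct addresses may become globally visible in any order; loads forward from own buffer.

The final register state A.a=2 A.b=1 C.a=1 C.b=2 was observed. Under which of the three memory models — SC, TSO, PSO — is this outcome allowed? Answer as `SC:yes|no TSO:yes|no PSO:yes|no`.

outcome vector order: (A.a,A.b,C.a,C.b)
SC: 10 outcomes — {0/1/1/1; 0/1/1/2; 0/1/2/2; 0/2/1/1; 0/2/1/2; 0/2/2/2; 2/1/1/1; 2/2/1/1; 2/2/1/2; 2/2/2/2}
TSO: 10 outcomes — {0/1/1/1; 0/1/1/2; 0/1/2/2; 0/2/1/1; 0/2/1/2; 0/2/2/2; 2/1/1/1; 2/2/1/1; 2/2/1/2; 2/2/2/2}
PSO: 12 outcomes — {0/1/1/1; 0/1/1/2; 0/1/2/2; 0/2/1/1; 0/2/1/2; 0/2/2/2; 2/1/1/1; 2/1/1/2; 2/1/2/2; 2/2/1/1; 2/2/1/2; 2/2/2/2}
target 2/1/1/2 ∈ {PSO}

SC:no TSO:no PSO:yes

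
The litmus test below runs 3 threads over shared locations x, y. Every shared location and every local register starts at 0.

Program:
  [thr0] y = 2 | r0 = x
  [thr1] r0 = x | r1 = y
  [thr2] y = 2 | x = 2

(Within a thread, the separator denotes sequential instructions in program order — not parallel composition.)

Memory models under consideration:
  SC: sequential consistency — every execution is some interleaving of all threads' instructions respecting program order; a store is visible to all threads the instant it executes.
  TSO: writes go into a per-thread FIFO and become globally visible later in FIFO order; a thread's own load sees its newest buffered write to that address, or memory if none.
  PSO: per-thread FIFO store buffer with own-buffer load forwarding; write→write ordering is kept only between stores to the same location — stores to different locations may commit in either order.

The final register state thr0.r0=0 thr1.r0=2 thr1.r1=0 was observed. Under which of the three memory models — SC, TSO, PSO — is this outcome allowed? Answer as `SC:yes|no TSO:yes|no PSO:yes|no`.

SC:no TSO:no PSO:yes

outcome vector order: (thr0.r0,thr1.r0,thr1.r1)
under SC → 0/0/0, 0/0/2, 0/2/2, 2/0/0, 2/0/2, 2/2/2
under TSO → 0/0/0, 0/0/2, 0/2/2, 2/0/0, 2/0/2, 2/2/2
under PSO → 0/0/0, 0/0/2, 0/2/0, 0/2/2, 2/0/0, 2/0/2, 2/2/0, 2/2/2
target 0/2/0 ∈ {PSO}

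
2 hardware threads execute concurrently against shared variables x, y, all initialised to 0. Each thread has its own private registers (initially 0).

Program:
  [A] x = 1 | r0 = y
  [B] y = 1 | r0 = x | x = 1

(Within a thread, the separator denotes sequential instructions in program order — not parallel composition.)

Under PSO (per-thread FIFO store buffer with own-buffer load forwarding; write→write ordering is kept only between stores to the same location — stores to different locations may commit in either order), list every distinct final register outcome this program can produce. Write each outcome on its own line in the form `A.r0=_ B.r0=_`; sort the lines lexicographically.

outcome vector order: (A.r0,B.r0)
|PSO outcomes| = 4

A.r0=0 B.r0=0
A.r0=0 B.r0=1
A.r0=1 B.r0=0
A.r0=1 B.r0=1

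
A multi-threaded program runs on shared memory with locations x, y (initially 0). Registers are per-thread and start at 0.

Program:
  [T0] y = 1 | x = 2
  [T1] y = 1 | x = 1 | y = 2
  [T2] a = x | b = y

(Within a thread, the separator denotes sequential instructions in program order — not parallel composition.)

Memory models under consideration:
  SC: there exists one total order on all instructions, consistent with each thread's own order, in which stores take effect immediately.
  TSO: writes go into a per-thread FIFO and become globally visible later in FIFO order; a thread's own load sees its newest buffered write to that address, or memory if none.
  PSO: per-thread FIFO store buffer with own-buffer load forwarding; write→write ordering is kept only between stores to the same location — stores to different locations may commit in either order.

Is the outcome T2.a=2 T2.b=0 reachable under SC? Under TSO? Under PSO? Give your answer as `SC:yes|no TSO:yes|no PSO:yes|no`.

outcome vector order: (T2.a,T2.b)
SC: 7 outcomes — {00, 01, 02, 11, 12, 21, 22}
TSO: 7 outcomes — {00, 01, 02, 11, 12, 21, 22}
PSO: 9 outcomes — {00, 01, 02, 10, 11, 12, 20, 21, 22}
target 20 ∈ {PSO}

SC:no TSO:no PSO:yes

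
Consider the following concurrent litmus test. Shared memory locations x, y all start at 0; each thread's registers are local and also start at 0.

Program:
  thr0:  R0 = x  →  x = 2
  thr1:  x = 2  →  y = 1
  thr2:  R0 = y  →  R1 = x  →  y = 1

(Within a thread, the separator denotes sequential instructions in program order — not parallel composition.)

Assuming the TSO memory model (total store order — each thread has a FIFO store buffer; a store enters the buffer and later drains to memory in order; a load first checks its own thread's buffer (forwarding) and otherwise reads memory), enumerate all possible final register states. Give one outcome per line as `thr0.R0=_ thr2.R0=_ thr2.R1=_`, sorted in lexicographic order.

outcome vector order: (thr0.R0,thr2.R0,thr2.R1)
|TSO outcomes| = 6

thr0.R0=0 thr2.R0=0 thr2.R1=0
thr0.R0=0 thr2.R0=0 thr2.R1=2
thr0.R0=0 thr2.R0=1 thr2.R1=2
thr0.R0=2 thr2.R0=0 thr2.R1=0
thr0.R0=2 thr2.R0=0 thr2.R1=2
thr0.R0=2 thr2.R0=1 thr2.R1=2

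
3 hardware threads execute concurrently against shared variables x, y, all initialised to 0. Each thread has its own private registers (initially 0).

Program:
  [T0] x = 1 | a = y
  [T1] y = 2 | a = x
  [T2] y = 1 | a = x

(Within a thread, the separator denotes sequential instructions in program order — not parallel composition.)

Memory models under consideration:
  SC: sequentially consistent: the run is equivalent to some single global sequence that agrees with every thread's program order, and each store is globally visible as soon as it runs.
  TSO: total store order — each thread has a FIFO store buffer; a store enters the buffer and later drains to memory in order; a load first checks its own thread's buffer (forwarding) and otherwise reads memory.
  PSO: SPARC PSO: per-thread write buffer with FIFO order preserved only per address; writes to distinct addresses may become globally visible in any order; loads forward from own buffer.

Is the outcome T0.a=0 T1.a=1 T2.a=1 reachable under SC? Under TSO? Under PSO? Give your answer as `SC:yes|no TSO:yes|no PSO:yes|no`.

SC:yes TSO:yes PSO:yes

outcome vector order: (T0.a,T1.a,T2.a)
under SC → 011; 100; 101; 110; 111; 200; 201; 210; 211
under TSO → 000; 001; 010; 011; 100; 101; 110; 111; 200; 201; 210; 211
under PSO → 000; 001; 010; 011; 100; 101; 110; 111; 200; 201; 210; 211
target 011 ∈ {SC,TSO,PSO}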